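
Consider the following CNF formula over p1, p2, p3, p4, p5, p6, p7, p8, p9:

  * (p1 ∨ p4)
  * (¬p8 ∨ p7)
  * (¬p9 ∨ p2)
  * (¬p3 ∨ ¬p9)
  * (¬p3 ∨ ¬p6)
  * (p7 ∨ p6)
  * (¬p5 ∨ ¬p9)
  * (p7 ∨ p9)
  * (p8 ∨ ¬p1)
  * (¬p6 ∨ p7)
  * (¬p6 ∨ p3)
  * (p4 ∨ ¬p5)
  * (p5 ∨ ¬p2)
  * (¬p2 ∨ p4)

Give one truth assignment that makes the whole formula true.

p4 occurs only positively in the remaining clauses — set p4 = True.
Pure literal: p7 appears only positively; assign p7 = True.
Set p1 = False and propagate.
The remaining clauses are satisfied by p2 = False, p3 = True, p5 = False, p6 = False, p8 = True, p9 = False.

p1 = False, p2 = False, p3 = True, p4 = True, p5 = False, p6 = False, p7 = True, p8 = True, p9 = False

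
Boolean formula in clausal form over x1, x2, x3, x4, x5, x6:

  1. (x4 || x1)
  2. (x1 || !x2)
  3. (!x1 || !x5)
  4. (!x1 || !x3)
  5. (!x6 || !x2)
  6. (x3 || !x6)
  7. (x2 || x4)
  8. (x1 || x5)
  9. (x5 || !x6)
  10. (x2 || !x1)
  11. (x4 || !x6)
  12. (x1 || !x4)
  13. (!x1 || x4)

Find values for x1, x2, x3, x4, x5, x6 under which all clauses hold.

x1 = 1, x2 = 1, x3 = 0, x4 = 1, x5 = 0, x6 = 0

Check each clause:
  1. (x1 || x4) — x1 is true.
  2. (!x2 || x1) — x1 is true.
  3. (!x5 || !x1) — !x5 is true.
  4. (!x1 || !x3) — !x3 is true.
  5. (!x6 || !x2) — !x6 is true.
  6. (x3 || !x6) — !x6 is true.
  7. (x4 || x2) — x2 is true.
  8. (x1 || x5) — x1 is true.
  9. (!x6 || x5) — !x6 is true.
  10. (!x1 || x2) — x2 is true.
  11. (!x6 || x4) — !x6 is true.
  12. (!x4 || x1) — x1 is true.
  13. (!x1 || x4) — x4 is true.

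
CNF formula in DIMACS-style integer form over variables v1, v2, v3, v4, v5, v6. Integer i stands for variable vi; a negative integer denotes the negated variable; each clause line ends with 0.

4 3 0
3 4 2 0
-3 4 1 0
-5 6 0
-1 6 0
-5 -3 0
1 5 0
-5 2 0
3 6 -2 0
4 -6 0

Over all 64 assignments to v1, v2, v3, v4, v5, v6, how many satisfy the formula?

6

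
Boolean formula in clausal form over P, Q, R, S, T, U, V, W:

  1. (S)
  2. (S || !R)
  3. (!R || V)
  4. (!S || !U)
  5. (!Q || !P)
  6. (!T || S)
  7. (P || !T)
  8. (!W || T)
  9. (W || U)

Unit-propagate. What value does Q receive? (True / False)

False

Unit clause (S) sets S = True.
In (!U || !S), !S is now false; !U must hold, so U = False.
(U || W): since U = False, the clause reduces to (W). W = True.
In (T || !W), !W is now false; T must hold, so T = True.
From (P || !T) and T = True: P = True.
(!Q || !P): since P = True, the clause reduces to (!Q). Q = False.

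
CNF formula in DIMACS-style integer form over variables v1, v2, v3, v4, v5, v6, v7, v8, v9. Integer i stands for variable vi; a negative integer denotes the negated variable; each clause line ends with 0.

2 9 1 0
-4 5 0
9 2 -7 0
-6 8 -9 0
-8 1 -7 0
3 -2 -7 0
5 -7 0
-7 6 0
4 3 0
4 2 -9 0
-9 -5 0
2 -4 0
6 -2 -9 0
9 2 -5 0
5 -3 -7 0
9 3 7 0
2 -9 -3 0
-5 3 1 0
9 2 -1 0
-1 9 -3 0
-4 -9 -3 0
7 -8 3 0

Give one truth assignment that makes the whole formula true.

v1=False, v2=True, v3=True, v4=False, v5=False, v6=True, v7=False, v8=True, v9=True

Branch on v1: take v1 = False.
For the remaining variables, v2 = True, v3 = True, v4 = False, v5 = False, v6 = True, v7 = False, v8 = True, v9 = True works.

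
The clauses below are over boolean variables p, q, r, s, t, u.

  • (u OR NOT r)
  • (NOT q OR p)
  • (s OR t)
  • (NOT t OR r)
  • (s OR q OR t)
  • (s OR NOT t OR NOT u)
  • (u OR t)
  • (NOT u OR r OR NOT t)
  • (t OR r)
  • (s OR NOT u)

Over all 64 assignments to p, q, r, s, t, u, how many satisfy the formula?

6

The models are:
  p=F q=F r=T s=T t=F u=T
  p=F q=F r=T s=T t=T u=T
  p=T q=F r=T s=T t=F u=T
  p=T q=F r=T s=T t=T u=T
  p=T q=T r=T s=T t=F u=T
  p=T q=T r=T s=T t=T u=T
That's 6 in total.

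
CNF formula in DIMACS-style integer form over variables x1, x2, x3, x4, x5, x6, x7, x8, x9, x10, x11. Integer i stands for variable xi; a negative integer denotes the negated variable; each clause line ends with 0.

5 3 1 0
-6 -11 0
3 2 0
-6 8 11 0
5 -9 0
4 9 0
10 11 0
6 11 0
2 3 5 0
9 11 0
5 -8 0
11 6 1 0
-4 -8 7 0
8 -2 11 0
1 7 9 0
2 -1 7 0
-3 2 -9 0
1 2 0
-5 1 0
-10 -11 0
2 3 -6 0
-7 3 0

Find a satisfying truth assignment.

x1=T, x2=T, x3=T, x4=T, x5=T, x6=F, x7=F, x8=F, x9=T, x10=F, x11=T

Try x1 = True.
The remaining clauses are satisfied by x2 = True, x3 = True, x4 = True, x5 = True, x6 = False, x7 = False, x8 = False, x9 = True, x10 = False, x11 = True.
Every clause has at least one true literal under this assignment.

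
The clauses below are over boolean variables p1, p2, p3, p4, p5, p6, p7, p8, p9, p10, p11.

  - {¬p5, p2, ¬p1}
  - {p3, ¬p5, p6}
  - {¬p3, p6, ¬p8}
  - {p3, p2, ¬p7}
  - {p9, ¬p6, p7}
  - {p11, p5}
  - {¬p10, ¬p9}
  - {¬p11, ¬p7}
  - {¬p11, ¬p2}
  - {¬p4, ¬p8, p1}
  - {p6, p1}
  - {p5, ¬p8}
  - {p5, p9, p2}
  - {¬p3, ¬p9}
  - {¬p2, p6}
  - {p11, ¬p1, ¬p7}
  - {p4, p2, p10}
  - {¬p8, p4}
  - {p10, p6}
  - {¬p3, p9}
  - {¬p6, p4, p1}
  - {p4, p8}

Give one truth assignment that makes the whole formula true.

p1=T  p2=F  p3=F  p4=T  p5=F  p6=T  p7=F  p8=F  p9=T  p10=F  p11=T

Check each clause:
  1. {¬p1, p2, ¬p5} — ¬p5 is true.
  2. {¬p5, p3, p6} — ¬p5 is true.
  3. {¬p3, p6, ¬p8} — ¬p8 is true.
  4. {p3, ¬p7, p2} — ¬p7 is true.
  5. {p7, ¬p6, p9} — p9 is true.
  6. {p11, p5} — p11 is true.
  7. {¬p9, ¬p10} — ¬p10 is true.
  8. {¬p11, ¬p7} — ¬p7 is true.
  9. {¬p2, ¬p11} — ¬p2 is true.
  10. {¬p8, ¬p4, p1} — ¬p8 is true.
  11. {p1, p6} — p1 is true.
  12. {p5, ¬p8} — ¬p8 is true.
  13. {p9, p5, p2} — p9 is true.
  14. {¬p3, ¬p9} — ¬p3 is true.
  15. {p6, ¬p2} — p6 is true.
  16. {¬p1, p11, ¬p7} — ¬p7 is true.
  17. {p10, p4, p2} — p4 is true.
  18. {p4, ¬p8} — ¬p8 is true.
  19. {p6, p10} — p6 is true.
  20. {p9, ¬p3} — p9 is true.
  21. {¬p6, p4, p1} — p1 is true.
  22. {p4, p8} — p4 is true.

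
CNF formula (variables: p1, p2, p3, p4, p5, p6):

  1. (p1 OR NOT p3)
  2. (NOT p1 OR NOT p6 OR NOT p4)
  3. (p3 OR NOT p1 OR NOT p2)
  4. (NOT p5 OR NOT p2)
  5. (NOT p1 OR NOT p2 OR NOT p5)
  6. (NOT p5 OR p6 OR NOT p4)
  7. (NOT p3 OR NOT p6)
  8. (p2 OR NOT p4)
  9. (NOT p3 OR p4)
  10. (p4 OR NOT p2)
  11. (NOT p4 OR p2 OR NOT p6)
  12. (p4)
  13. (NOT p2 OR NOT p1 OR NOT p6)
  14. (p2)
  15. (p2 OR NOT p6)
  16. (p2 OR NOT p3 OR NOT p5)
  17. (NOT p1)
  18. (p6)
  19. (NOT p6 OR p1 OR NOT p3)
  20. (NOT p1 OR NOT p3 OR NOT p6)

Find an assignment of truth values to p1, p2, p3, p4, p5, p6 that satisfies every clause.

p1=False, p2=True, p3=False, p4=True, p5=False, p6=True

Unit propagation: (p4) forces p4 = True.
(p2) is a unit clause, so p2 = True.
(NOT p5) is a unit clause, so p5 = False.
(NOT p1) is a unit clause, so p1 = False.
(NOT p3) is a unit clause, so p3 = False.
Unit propagation: (p6) forces p6 = True.
Check each clause:
  1. (p1 OR NOT p3) — NOT p3 is true.
  2. (NOT p4 OR NOT p6 OR NOT p1) — NOT p1 is true.
  3. (NOT p1 OR NOT p2 OR p3) — NOT p1 is true.
  4. (NOT p5 OR NOT p2) — NOT p5 is true.
  5. (NOT p2 OR NOT p1 OR NOT p5) — NOT p5 is true.
  6. (NOT p4 OR p6 OR NOT p5) — NOT p5 is true.
  7. (NOT p6 OR NOT p3) — NOT p3 is true.
  8. (p2 OR NOT p4) — p2 is true.
  9. (NOT p3 OR p4) — p4 is true.
  10. (p4 OR NOT p2) — p4 is true.
  11. (p2 OR NOT p6 OR NOT p4) — p2 is true.
  12. (p4) — p4 is true.
  13. (NOT p1 OR NOT p6 OR NOT p2) — NOT p1 is true.
  14. (p2) — p2 is true.
  15. (p2 OR NOT p6) — p2 is true.
  16. (p2 OR NOT p3 OR NOT p5) — p2 is true.
  17. (NOT p1) — NOT p1 is true.
  18. (p6) — p6 is true.
  19. (NOT p6 OR p1 OR NOT p3) — NOT p3 is true.
  20. (NOT p3 OR NOT p6 OR NOT p1) — NOT p3 is true.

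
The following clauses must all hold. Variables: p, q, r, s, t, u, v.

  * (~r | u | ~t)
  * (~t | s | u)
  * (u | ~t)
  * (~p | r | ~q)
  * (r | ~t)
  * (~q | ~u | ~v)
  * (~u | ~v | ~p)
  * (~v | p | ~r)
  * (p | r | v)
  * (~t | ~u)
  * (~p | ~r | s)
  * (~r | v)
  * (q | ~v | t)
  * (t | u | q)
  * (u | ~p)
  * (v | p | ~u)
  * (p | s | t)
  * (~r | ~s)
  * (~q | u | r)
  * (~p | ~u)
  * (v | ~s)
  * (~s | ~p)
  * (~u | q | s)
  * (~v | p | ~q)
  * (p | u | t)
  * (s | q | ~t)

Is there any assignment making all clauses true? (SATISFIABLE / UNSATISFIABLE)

UNSATISFIABLE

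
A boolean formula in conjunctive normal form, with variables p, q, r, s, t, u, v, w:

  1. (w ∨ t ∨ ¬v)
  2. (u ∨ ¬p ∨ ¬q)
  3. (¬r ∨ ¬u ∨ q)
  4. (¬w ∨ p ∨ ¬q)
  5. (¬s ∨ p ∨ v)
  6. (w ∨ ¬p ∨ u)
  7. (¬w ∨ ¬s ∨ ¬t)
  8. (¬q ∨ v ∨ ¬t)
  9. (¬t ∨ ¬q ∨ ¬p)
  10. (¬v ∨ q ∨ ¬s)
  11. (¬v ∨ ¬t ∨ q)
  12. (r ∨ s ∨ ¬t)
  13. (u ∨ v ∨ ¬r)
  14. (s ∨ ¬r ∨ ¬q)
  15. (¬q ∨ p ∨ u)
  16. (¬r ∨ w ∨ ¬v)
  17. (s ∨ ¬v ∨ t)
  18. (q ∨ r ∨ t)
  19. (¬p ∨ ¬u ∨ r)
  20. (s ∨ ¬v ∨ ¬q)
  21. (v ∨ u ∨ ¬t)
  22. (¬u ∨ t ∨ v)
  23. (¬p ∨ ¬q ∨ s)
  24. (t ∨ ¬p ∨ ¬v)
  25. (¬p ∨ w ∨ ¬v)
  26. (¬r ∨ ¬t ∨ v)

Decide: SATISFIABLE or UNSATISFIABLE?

Try p = False.
Set q = True and propagate.
  then w is forced to False.
  then u is forced to True.
For the remaining variables, r = False, s = True, t = True, v = True works.
Every clause has at least one true literal under this assignment.
So p=False, q=True, r=False, s=True, t=True, u=True, v=True, w=False is a satisfying assignment.

SATISFIABLE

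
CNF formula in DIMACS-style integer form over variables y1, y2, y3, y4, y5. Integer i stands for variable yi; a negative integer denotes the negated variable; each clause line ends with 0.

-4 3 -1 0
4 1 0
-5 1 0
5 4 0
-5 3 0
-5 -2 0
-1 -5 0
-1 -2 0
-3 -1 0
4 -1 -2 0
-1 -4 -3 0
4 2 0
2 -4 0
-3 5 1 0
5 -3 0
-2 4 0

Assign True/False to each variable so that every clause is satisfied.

y1 = F, y2 = T, y3 = F, y4 = T, y5 = F

Check each clause:
  1. (y3 | ~y4 | ~y1) — ~y1 is true.
  2. (y4 | y1) — y4 is true.
  3. (~y5 | y1) — ~y5 is true.
  4. (y5 | y4) — y4 is true.
  5. (y3 | ~y5) — ~y5 is true.
  6. (~y5 | ~y2) — ~y5 is true.
  7. (~y1 | ~y5) — ~y5 is true.
  8. (~y1 | ~y2) — ~y1 is true.
  9. (~y3 | ~y1) — ~y3 is true.
  10. (~y1 | ~y2 | y4) — y4 is true.
  11. (~y4 | ~y3 | ~y1) — ~y3 is true.
  12. (y4 | y2) — y2 is true.
  13. (y2 | ~y4) — y2 is true.
  14. (~y3 | y1 | y5) — ~y3 is true.
  15. (~y3 | y5) — ~y3 is true.
  16. (~y2 | y4) — y4 is true.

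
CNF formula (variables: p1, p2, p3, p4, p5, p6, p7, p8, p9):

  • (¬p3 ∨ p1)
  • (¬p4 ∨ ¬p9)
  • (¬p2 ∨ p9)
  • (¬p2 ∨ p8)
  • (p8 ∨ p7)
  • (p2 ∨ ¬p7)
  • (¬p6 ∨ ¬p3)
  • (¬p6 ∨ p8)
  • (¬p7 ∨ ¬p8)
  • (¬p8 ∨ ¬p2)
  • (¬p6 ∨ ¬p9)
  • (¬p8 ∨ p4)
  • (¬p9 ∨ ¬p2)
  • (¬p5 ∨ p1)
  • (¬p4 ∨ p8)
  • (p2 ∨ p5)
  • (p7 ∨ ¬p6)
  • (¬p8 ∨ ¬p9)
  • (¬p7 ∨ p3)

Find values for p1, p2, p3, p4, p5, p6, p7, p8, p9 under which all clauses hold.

p1=T, p2=F, p3=T, p4=T, p5=T, p6=F, p7=F, p8=T, p9=F

Check each clause:
  1. (p1 ∨ ¬p3) — p1 is true.
  2. (¬p4 ∨ ¬p9) — ¬p9 is true.
  3. (p9 ∨ ¬p2) — ¬p2 is true.
  4. (¬p2 ∨ p8) — p8 is true.
  5. (p8 ∨ p7) — p8 is true.
  6. (¬p7 ∨ p2) — ¬p7 is true.
  7. (¬p6 ∨ ¬p3) — ¬p6 is true.
  8. (p8 ∨ ¬p6) — p8 is true.
  9. (¬p7 ∨ ¬p8) — ¬p7 is true.
  10. (¬p2 ∨ ¬p8) — ¬p2 is true.
  11. (¬p6 ∨ ¬p9) — ¬p6 is true.
  12. (¬p8 ∨ p4) — p4 is true.
  13. (¬p9 ∨ ¬p2) — ¬p2 is true.
  14. (¬p5 ∨ p1) — p1 is true.
  15. (p8 ∨ ¬p4) — p8 is true.
  16. (p2 ∨ p5) — p5 is true.
  17. (p7 ∨ ¬p6) — ¬p6 is true.
  18. (¬p8 ∨ ¬p9) — ¬p9 is true.
  19. (¬p7 ∨ p3) — ¬p7 is true.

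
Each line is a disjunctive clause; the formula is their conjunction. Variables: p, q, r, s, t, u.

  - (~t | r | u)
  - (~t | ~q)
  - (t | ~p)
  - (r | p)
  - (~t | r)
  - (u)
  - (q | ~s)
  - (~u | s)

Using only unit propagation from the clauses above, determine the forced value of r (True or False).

True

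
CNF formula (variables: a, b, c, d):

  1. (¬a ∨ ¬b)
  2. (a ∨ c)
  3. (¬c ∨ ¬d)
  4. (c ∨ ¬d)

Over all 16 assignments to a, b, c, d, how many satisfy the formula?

4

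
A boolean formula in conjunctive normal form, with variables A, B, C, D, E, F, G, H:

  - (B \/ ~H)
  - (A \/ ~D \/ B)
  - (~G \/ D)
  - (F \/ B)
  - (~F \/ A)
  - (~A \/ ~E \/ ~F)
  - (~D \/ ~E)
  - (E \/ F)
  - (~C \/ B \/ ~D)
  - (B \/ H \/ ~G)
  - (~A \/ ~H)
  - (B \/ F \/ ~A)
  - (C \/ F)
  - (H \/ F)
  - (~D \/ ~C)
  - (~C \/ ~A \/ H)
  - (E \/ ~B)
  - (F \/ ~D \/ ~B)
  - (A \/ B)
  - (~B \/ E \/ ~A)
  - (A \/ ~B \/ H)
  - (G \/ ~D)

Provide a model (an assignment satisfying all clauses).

A=F, B=T, C=T, D=F, E=T, F=F, G=F, H=T

Check each clause:
  1. (~H \/ B) — B is true.
  2. (A \/ ~D \/ B) — B is true.
  3. (D \/ ~G) — ~G is true.
  4. (B \/ F) — B is true.
  5. (~F \/ A) — ~F is true.
  6. (~A \/ ~E \/ ~F) — ~F is true.
  7. (~D \/ ~E) — ~D is true.
  8. (F \/ E) — E is true.
  9. (~C \/ ~D \/ B) — B is true.
  10. (~G \/ H \/ B) — H is true.
  11. (~A \/ ~H) — ~A is true.
  12. (F \/ B \/ ~A) — B is true.
  13. (F \/ C) — C is true.
  14. (F \/ H) — H is true.
  15. (~C \/ ~D) — ~D is true.
  16. (H \/ ~C \/ ~A) — H is true.
  17. (~B \/ E) — E is true.
  18. (F \/ ~B \/ ~D) — ~D is true.
  19. (A \/ B) — B is true.
  20. (E \/ ~B \/ ~A) — E is true.
  21. (~B \/ A \/ H) — H is true.
  22. (~D \/ G) — ~D is true.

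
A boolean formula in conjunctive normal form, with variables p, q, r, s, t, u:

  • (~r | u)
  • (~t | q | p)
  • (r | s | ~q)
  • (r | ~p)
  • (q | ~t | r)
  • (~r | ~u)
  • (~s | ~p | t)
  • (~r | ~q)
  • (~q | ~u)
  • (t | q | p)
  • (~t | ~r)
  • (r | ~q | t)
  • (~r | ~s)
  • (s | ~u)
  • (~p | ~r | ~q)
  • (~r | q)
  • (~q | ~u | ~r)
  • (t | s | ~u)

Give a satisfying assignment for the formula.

Set p = False and propagate.
For the remaining variables, q = True, r = False, s = True, t = True, u = False works.
Every clause has at least one true literal under this assignment.

p=F  q=T  r=F  s=T  t=T  u=F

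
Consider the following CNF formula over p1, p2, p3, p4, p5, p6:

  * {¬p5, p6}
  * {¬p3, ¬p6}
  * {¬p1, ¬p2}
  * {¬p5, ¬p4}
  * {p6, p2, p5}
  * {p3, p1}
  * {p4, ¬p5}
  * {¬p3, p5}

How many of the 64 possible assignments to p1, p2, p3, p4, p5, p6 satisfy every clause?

2

The models are:
  p1=T p2=F p3=F p4=F p5=F p6=T
  p1=T p2=F p3=F p4=T p5=F p6=T
Count: 2.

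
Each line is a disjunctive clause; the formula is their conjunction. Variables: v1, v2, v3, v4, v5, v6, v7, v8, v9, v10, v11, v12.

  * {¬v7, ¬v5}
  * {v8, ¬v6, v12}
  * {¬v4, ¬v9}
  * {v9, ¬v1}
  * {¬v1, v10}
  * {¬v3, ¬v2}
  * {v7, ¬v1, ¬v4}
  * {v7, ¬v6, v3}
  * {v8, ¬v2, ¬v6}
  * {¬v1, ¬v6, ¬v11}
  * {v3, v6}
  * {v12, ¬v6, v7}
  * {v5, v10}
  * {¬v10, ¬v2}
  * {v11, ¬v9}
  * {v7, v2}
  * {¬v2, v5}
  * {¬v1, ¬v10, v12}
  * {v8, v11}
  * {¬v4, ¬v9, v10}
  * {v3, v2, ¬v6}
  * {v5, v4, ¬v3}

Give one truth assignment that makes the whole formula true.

v1 occurs only negated in the remaining clauses — set v1 = False.
v12 occurs only positively in the remaining clauses — set v12 = True.
Branch on v2: take v2 = False.
  then v7 is forced to True.
  then v5 is forced to False.
  then v10 is forced to True.
Branch on v3: take v3 = True.
  then v4 is forced to True.
  then v9 is forced to False.
Branch on v8: take v8 = False.
  then v11 is forced to True.
v6 is now unconstrained; take v6 = False.

v1=0, v2=0, v3=1, v4=1, v5=0, v6=0, v7=1, v8=0, v9=0, v10=1, v11=1, v12=1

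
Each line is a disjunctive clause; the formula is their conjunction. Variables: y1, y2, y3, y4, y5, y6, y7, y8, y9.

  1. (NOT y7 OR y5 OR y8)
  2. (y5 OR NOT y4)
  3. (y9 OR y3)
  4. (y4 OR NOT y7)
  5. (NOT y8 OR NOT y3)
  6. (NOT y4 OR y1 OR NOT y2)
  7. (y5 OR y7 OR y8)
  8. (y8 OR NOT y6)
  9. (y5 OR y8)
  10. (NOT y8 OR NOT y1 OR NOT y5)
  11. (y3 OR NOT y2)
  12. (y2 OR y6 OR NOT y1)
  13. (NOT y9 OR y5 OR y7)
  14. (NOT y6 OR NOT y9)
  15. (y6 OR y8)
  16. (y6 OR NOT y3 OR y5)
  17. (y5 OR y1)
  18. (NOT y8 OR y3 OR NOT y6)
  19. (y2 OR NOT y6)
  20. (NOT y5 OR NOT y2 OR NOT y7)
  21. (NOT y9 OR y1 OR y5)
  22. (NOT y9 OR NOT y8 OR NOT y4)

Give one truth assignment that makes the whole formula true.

y1=False, y2=False, y3=False, y4=False, y5=True, y6=False, y7=False, y8=True, y9=True

Try y1 = False.
  then y5 is forced to True.
Set y2 = False and propagate.
  then y6 is forced to False.
  then y8 is forced to True.
  then y3 is forced to False.
  then y9 is forced to True.
  then y4 is forced to False.
  then y7 is forced to False.
Every clause has at least one true literal under this assignment.
Check each clause:
  1. (NOT y7 OR y8 OR y5) — y8 is true.
  2. (NOT y4 OR y5) — NOT y4 is true.
  3. (y3 OR y9) — y9 is true.
  4. (NOT y7 OR y4) — NOT y7 is true.
  5. (NOT y8 OR NOT y3) — NOT y3 is true.
  6. (NOT y4 OR y1 OR NOT y2) — NOT y4 is true.
  7. (y7 OR y8 OR y5) — y8 is true.
  8. (NOT y6 OR y8) — y8 is true.
  9. (y5 OR y8) — y8 is true.
  10. (NOT y1 OR NOT y8 OR NOT y5) — NOT y1 is true.
  11. (y3 OR NOT y2) — NOT y2 is true.
  12. (y6 OR NOT y1 OR y2) — NOT y1 is true.
  13. (NOT y9 OR y5 OR y7) — y5 is true.
  14. (NOT y9 OR NOT y6) — NOT y6 is true.
  15. (y8 OR y6) — y8 is true.
  16. (y5 OR y6 OR NOT y3) — NOT y3 is true.
  17. (y1 OR y5) — y5 is true.
  18. (y3 OR NOT y8 OR NOT y6) — NOT y6 is true.
  19. (y2 OR NOT y6) — NOT y6 is true.
  20. (NOT y7 OR NOT y2 OR NOT y5) — NOT y7 is true.
  21. (y5 OR y1 OR NOT y9) — y5 is true.
  22. (NOT y9 OR NOT y4 OR NOT y8) — NOT y4 is true.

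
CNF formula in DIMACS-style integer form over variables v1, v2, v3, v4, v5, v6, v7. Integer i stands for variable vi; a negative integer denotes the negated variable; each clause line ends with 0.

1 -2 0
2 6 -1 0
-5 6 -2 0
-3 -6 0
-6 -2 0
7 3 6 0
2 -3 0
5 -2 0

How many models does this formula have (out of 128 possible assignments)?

Case analysis on v2 and v6:
  v2=T, v6=T: a clause becomes empty — 0.
  v2=T, v6=F: a clause becomes empty — 0.
  v2=F, v6=T: forces v3=F; v1, v4, v5, v7 free → 2^4 = 16.
  v2=F, v6=F: remaining (v1,v3,v4,v5,v7) ∈ {(F,F,F,F,T); (F,F,F,T,T); (F,F,T,F,T); (F,F,T,T,T)} — 4.
Total: 0 + 0 + 16 + 4 = 20.

20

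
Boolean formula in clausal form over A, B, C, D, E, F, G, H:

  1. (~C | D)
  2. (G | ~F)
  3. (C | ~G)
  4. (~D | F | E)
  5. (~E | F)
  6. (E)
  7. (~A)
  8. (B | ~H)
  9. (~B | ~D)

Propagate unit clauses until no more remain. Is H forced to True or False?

False

Unit clause (E) sets E = True.
(~E | F): since E = True, the clause reduces to (F). F = True.
From (G | ~F) and F = True: G = True.
In (C | ~G), ~G is now false; C must hold, so C = True.
From (~C | D) and C = True: D = True.
Unit clause (~A) sets A = False.
From (~D | ~B) and D = True: B = False.
In (B | ~H), B is now false; ~H must hold, so H = False.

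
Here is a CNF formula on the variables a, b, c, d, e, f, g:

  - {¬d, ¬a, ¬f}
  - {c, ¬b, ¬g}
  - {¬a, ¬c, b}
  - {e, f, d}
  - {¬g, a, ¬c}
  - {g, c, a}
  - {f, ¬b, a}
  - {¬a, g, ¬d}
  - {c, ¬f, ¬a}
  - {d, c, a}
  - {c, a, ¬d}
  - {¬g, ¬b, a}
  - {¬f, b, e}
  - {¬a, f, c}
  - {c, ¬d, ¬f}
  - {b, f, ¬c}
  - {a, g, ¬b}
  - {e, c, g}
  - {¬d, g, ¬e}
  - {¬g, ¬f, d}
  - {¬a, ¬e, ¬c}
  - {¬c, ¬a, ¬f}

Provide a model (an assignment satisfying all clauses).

a=F  b=F  c=T  d=F  e=T  f=T  g=F

Check each clause:
  1. {¬a, ¬d, ¬f} — ¬d is true.
  2. {¬b, c, ¬g} — ¬g is true.
  3. {b, ¬c, ¬a} — ¬a is true.
  4. {f, d, e} — e is true.
  5. {¬g, ¬c, a} — ¬g is true.
  6. {c, a, g} — c is true.
  7. {¬b, f, a} — f is true.
  8. {g, ¬d, ¬a} — ¬d is true.
  9. {c, ¬a, ¬f} — c is true.
  10. {a, d, c} — c is true.
  11. {a, ¬d, c} — c is true.
  12. {¬g, a, ¬b} — ¬g is true.
  13. {¬f, b, e} — e is true.
  14. {¬a, c, f} — c is true.
  15. {¬d, ¬f, c} — c is true.
  16. {b, ¬c, f} — f is true.
  17. {g, ¬b, a} — ¬b is true.
  18. {e, c, g} — c is true.
  19. {¬d, ¬e, g} — ¬d is true.
  20. {d, ¬f, ¬g} — ¬g is true.
  21. {¬a, ¬e, ¬c} — ¬a is true.
  22. {¬f, ¬a, ¬c} — ¬a is true.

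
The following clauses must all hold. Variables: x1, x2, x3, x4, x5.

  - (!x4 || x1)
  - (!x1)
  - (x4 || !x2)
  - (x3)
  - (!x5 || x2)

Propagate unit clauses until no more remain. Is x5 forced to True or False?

False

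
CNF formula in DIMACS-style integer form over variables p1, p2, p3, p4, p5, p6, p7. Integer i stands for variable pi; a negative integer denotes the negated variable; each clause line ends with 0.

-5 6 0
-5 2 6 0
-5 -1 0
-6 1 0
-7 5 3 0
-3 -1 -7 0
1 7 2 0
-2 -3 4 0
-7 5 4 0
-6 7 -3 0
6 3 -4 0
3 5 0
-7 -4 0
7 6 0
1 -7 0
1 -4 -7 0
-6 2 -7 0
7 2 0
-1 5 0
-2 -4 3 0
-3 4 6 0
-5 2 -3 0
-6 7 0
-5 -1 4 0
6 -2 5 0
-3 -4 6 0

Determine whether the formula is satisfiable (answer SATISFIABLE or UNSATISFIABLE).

UNSATISFIABLE

p7 = True:
  propagation gives p4=False, p5=True, p6=True, p1=False; an empty clause results — contradiction.
p7 = False:
  propagation gives p6=True; an empty clause results — contradiction.
Every branch closes, so no satisfying assignment exists.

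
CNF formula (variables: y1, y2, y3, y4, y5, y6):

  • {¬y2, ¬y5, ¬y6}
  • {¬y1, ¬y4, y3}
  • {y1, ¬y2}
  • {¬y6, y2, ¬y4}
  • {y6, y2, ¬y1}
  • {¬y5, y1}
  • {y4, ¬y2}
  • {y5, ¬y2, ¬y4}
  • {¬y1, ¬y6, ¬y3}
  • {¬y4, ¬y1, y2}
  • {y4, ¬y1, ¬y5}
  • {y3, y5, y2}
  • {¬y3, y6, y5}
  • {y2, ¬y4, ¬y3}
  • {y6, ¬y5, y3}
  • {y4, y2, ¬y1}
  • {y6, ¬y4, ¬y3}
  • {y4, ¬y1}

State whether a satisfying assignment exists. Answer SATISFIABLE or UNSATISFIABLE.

SATISFIABLE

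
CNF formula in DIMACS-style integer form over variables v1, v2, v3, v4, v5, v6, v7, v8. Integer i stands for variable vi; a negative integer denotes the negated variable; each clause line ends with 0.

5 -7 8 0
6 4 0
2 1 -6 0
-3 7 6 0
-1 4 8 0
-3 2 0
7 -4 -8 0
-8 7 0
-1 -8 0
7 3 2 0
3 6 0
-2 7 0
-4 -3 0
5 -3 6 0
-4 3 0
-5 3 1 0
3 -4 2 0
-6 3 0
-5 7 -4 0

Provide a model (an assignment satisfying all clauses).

v1=False, v2=True, v3=True, v4=False, v5=True, v6=True, v7=True, v8=False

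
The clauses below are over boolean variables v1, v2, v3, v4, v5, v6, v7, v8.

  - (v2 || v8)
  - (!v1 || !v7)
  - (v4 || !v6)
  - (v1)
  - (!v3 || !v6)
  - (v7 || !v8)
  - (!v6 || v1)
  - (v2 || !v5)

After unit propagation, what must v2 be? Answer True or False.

True

(v1) is a unit clause: v1 = True.
From (!v7 || !v1) and v1 = True: v7 = False.
(v7 || !v8): since v7 = False, the clause reduces to (!v8). v8 = False.
(v2 || v8): since v8 = False, the clause reduces to (v2). v2 = True.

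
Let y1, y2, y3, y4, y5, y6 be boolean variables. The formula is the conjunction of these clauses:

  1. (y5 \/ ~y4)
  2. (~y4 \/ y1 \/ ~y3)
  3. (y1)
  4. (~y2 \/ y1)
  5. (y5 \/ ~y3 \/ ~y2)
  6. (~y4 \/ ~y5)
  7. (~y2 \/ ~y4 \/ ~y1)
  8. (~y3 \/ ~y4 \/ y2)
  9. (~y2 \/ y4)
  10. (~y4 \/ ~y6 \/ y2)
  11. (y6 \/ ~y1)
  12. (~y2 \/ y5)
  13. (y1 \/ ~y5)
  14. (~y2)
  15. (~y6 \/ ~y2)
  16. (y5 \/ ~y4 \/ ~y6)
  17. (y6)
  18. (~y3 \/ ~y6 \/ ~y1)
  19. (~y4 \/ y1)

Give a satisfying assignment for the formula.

y1=T, y2=F, y3=F, y4=F, y5=F, y6=T

(y1) is a unit clause, so y1 = True.
(y6) is a unit clause, so y6 = True.
(~y2) is a unit clause, so y2 = False.
Unit propagation: (~y4) forces y4 = False.
The clause (~y3) is unit: y3 must be False.
y5 is now unconstrained; take y5 = False.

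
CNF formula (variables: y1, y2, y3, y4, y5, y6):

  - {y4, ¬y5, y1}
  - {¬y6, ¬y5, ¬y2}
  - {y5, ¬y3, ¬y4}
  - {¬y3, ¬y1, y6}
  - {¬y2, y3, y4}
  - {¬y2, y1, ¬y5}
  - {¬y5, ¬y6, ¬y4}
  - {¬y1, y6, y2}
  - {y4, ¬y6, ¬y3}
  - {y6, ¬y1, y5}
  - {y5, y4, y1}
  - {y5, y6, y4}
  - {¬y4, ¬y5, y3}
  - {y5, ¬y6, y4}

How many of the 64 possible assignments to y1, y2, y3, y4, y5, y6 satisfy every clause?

8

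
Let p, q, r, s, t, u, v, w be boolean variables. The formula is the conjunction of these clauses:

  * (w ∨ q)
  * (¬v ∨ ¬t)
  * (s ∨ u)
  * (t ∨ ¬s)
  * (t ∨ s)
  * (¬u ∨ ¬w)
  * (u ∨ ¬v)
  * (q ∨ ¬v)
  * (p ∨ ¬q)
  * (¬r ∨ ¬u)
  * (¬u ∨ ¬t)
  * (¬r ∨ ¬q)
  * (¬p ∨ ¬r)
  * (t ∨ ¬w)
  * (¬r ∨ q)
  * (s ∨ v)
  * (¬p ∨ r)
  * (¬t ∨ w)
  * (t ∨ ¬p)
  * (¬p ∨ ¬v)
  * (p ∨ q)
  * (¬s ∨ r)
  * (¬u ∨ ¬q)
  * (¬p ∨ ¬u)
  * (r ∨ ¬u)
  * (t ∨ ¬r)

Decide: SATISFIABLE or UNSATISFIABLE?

UNSATISFIABLE

r = True:
  propagation gives u=False, s=True, t=True, v=False; an empty clause results — contradiction.
r = False:
  propagation gives p=False, q=False; an empty clause results — contradiction.
Every branch closes, so no satisfying assignment exists.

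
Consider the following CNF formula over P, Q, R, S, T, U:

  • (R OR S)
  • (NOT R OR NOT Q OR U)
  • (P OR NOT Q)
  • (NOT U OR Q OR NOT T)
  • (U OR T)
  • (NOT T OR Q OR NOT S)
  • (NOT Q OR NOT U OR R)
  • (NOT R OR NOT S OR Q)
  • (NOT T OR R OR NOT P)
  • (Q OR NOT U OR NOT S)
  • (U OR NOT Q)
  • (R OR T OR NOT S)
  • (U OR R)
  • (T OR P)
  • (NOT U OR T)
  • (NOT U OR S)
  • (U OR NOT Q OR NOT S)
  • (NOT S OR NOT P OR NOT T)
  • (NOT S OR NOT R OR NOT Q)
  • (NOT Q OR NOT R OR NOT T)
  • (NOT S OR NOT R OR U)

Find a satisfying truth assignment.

P=False, Q=False, R=True, S=False, T=True, U=False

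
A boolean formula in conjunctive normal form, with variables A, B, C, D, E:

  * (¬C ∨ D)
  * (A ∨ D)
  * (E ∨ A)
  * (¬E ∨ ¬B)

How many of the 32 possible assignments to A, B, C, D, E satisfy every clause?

11

Split on A, then D.
  A=T, D=T: C free; 3 ways for (B,E) × 2^1 = 6.
  A=T, D=F: remaining (B,C,E) ∈ {(F,F,F); (F,F,T); (T,F,F)} — 3.
  A=F, D=T: remaining (B,C,E) ∈ {(F,F,T); (F,T,T)} — 2.
  A=F, D=F: a clause becomes empty — 0.
Total: 6 + 3 + 2 + 0 = 11.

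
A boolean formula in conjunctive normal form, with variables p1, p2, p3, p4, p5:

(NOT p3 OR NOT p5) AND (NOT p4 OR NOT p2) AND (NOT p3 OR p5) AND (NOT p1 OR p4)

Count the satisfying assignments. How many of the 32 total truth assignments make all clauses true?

8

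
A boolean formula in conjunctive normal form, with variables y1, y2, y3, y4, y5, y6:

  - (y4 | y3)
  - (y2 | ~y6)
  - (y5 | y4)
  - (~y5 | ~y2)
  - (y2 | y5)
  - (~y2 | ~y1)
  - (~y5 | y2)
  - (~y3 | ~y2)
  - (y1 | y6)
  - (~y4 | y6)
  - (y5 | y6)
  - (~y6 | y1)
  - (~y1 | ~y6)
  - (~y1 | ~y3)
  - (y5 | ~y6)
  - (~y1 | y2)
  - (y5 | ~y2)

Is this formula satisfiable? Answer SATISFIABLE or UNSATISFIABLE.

UNSATISFIABLE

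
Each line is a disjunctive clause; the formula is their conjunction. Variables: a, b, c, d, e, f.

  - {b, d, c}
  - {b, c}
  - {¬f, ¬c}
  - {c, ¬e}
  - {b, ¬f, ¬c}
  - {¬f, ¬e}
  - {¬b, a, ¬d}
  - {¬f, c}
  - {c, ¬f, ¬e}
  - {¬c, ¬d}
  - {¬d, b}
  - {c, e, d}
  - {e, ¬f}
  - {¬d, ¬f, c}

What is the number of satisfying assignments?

Split on c, then f.
  c=1, f=1: a clause becomes empty — 0.
  c=1, f=0: forces d=0; a, b, e free → 2^3 = 8.
  c=0, f=1: a clause becomes empty — 0.
  c=0, f=0: remaining (a,b,d,e) ∈ {(1,1,1,0)} — 1.
Total: 0 + 8 + 0 + 1 = 9.

9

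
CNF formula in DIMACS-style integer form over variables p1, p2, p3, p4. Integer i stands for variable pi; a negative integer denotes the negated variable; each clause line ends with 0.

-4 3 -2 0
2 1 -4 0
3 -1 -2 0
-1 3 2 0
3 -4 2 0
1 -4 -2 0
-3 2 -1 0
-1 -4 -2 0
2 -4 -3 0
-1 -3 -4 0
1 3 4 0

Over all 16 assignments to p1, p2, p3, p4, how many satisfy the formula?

3

Satisfying assignments:
  p1=0 p2=0 p3=1 p4=0
  p1=0 p2=1 p3=1 p4=0
  p1=1 p2=1 p3=1 p4=0
That's 3 in total.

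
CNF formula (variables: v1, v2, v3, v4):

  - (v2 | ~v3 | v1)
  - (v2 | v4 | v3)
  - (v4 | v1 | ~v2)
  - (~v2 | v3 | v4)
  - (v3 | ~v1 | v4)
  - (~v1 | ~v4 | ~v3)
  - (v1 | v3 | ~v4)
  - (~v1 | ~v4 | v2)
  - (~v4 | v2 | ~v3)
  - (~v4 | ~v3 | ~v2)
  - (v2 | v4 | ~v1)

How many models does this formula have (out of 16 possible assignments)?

Satisfying assignments:
  v1=T v2=T v3=F v4=T
  v1=T v2=T v3=T v4=F
Count: 2.

2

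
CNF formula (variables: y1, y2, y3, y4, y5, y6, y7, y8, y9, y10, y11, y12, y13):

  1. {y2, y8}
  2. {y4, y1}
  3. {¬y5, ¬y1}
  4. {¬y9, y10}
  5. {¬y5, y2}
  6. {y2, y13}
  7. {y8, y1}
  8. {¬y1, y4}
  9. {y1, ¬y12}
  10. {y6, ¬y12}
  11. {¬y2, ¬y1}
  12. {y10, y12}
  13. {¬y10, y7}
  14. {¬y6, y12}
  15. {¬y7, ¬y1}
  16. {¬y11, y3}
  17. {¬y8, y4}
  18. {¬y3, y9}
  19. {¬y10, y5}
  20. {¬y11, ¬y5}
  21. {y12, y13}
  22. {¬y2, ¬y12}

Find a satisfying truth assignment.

y1 = F, y2 = T, y3 = T, y4 = T, y5 = T, y6 = F, y7 = T, y8 = T, y9 = T, y10 = T, y11 = F, y12 = F, y13 = T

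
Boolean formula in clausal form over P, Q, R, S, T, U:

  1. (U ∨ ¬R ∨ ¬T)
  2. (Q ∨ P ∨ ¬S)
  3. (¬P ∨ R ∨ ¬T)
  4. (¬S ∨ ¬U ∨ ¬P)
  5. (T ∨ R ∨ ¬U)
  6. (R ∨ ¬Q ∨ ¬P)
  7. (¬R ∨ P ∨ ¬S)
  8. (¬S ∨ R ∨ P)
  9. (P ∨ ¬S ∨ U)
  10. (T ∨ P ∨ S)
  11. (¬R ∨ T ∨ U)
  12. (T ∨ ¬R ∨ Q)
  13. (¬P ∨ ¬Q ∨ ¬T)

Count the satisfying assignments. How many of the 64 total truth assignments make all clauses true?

10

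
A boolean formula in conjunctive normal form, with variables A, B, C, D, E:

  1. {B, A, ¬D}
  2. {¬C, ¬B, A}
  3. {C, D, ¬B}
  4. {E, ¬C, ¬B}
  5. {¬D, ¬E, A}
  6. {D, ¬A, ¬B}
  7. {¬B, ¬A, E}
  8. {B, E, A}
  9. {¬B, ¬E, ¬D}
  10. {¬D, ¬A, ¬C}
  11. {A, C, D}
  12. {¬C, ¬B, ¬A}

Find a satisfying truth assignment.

A=0, B=1, C=0, D=1, E=0

Check each clause:
  1. {A, B, ¬D} — B is true.
  2. {A, ¬C, ¬B} — ¬C is true.
  3. {¬B, C, D} — D is true.
  4. {¬C, ¬B, E} — ¬C is true.
  5. {¬E, ¬D, A} — ¬E is true.
  6. {¬B, ¬A, D} — D is true.
  7. {¬A, ¬B, E} — ¬A is true.
  8. {B, E, A} — B is true.
  9. {¬D, ¬B, ¬E} — ¬E is true.
  10. {¬A, ¬C, ¬D} — ¬C is true.
  11. {A, D, C} — D is true.
  12. {¬A, ¬B, ¬C} — ¬C is true.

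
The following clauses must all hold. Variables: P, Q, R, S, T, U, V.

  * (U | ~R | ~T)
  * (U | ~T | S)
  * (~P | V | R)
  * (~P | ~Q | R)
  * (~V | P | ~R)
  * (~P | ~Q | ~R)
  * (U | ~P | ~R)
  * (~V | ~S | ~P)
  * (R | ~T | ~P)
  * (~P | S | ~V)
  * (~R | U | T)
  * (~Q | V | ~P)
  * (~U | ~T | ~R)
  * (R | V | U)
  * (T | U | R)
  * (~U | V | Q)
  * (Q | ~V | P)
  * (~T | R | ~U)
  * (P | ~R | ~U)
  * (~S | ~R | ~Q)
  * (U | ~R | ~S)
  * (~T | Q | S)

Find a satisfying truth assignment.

Branch on P: take P = False.
For the remaining variables, Q = True, R = False, S = True, T = False, U = True, V = True works.

P=0, Q=1, R=0, S=1, T=0, U=1, V=1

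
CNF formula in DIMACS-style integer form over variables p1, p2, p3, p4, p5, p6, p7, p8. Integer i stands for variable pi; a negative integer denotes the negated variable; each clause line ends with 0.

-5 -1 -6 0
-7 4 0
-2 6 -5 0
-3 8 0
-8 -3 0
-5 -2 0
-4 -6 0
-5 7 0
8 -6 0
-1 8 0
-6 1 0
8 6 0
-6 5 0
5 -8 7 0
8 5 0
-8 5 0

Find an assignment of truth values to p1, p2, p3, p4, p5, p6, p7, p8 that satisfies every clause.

p2 occurs only negated in the remaining clauses — set p2 = False.
Pure literal: p3 appears only negated; assign p3 = False.
Try p1 = False.
  then p6 is forced to False.
  then p8 is forced to True.
  then p5 is forced to True.
  then p7 is forced to True.
  then p4 is forced to True.

p1 = F, p2 = F, p3 = F, p4 = T, p5 = T, p6 = F, p7 = T, p8 = T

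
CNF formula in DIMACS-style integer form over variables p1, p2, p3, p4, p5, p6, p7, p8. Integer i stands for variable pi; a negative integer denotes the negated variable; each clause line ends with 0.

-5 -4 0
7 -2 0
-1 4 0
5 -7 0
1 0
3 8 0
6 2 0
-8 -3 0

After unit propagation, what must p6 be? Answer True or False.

(p1) stands alone — p1 = True.
From (!p1 || p4) and p1 = True: p4 = True.
(!p5 || !p4): since p4 = True, the clause reduces to (!p5). p5 = False.
In (p5 || !p7), p5 is now false; !p7 must hold, so p7 = False.
(!p2 || p7): since p7 = False, the clause reduces to (!p2). p2 = False.
(p2 || p6): since p2 = False, the clause reduces to (p6). p6 = True.

True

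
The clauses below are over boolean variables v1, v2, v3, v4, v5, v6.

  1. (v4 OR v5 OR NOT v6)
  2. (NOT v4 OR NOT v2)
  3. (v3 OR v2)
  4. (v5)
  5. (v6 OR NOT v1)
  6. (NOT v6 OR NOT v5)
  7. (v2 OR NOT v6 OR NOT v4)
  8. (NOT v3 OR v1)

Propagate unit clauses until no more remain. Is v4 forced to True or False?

False

Unit clause (v5) sets v5 = True.
(NOT v5 OR NOT v6) with v5 = True leaves only NOT v6, so v6 = False.
In (NOT v1 OR v6), v6 is now false; NOT v1 must hold, so v1 = False.
(NOT v3 OR v1): since v1 = False, the clause reduces to (NOT v3). v3 = False.
(v3 OR v2) with v3 = False leaves only v2, so v2 = True.
(NOT v4 OR NOT v2) with v2 = True leaves only NOT v4, so v4 = False.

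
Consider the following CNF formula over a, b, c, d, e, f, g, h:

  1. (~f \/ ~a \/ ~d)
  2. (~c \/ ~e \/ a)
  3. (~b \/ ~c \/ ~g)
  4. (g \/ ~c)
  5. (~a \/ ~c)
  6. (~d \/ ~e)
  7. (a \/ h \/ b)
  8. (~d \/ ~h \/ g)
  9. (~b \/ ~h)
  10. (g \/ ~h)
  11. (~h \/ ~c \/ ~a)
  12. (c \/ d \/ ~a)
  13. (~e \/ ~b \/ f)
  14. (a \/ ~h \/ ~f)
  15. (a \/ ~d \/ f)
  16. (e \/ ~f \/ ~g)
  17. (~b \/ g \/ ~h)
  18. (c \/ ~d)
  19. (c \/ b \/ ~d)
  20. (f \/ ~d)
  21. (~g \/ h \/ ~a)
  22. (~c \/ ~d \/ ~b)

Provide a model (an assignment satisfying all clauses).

Branch on a: take a = False.
For the remaining variables, b = True, c = False, d = False, e = False, f = True, g = False, h = False works.
Check each clause:
  1. (~d \/ ~a \/ ~f) — ~d is true.
  2. (~e \/ ~c \/ a) — ~e is true.
  3. (~c \/ ~g \/ ~b) — ~g is true.
  4. (g \/ ~c) — ~c is true.
  5. (~c \/ ~a) — ~c is true.
  6. (~d \/ ~e) — ~e is true.
  7. (h \/ b \/ a) — b is true.
  8. (g \/ ~d \/ ~h) — ~h is true.
  9. (~h \/ ~b) — ~h is true.
  10. (g \/ ~h) — ~h is true.
  11. (~c \/ ~a \/ ~h) — ~h is true.
  12. (~a \/ d \/ c) — ~a is true.
  13. (f \/ ~e \/ ~b) — ~e is true.
  14. (a \/ ~f \/ ~h) — ~h is true.
  15. (f \/ ~d \/ a) — ~d is true.
  16. (~g \/ e \/ ~f) — ~g is true.
  17. (~b \/ g \/ ~h) — ~h is true.
  18. (c \/ ~d) — ~d is true.
  19. (~d \/ c \/ b) — b is true.
  20. (~d \/ f) — ~d is true.
  21. (~g \/ ~a \/ h) — ~g is true.
  22. (~c \/ ~d \/ ~b) — ~d is true.

a = False, b = True, c = False, d = False, e = False, f = True, g = False, h = False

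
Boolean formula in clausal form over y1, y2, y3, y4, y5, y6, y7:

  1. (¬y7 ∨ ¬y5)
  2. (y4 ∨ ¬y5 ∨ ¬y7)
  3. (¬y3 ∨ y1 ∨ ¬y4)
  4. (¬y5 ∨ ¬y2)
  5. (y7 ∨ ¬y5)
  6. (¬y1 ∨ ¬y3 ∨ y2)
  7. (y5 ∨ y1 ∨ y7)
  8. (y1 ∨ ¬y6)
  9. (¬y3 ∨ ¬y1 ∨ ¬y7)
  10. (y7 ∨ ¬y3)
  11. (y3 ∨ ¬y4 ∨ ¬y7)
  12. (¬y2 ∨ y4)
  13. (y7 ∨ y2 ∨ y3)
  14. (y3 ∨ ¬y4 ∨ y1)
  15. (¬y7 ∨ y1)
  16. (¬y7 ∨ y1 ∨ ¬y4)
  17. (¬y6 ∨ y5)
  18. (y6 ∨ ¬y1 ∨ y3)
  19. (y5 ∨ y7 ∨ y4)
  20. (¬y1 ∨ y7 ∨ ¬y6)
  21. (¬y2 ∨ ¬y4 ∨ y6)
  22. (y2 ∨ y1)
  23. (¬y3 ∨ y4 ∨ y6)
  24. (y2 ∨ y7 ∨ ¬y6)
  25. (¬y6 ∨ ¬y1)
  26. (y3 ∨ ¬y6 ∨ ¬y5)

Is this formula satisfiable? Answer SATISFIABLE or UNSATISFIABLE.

y7 = True:
  propagation gives y5=False, y1=True, y3=False, y4=False; an empty clause results — contradiction.
y7 = False:
  propagation gives y5=False, y1=True, y3=False, y2=True; an empty clause results — contradiction.
Every branch closes, so no satisfying assignment exists.

UNSATISFIABLE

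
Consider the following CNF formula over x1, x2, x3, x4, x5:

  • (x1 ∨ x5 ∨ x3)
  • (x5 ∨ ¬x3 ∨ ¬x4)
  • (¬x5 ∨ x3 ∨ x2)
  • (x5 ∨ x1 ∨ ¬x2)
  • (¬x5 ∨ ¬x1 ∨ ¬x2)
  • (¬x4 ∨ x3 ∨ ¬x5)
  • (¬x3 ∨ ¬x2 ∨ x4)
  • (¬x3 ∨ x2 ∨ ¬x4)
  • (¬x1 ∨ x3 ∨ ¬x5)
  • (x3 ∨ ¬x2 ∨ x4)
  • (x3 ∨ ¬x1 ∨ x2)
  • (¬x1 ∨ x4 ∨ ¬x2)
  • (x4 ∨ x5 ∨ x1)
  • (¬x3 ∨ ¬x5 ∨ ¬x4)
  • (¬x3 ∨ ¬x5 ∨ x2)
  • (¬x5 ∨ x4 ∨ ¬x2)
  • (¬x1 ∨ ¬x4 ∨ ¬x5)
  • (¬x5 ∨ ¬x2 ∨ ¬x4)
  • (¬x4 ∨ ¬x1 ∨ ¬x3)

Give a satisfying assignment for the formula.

Set x1 = True and propagate.
Branch on x2: take x2 = True.
  then x5 is forced to False.
  then x4 is forced to True.
  then x3 is forced to False.

x1=1, x2=1, x3=0, x4=1, x5=0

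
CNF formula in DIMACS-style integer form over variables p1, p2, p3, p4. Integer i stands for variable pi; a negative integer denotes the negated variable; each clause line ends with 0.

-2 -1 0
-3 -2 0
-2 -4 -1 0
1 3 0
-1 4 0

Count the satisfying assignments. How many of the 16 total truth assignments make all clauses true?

4

The models are:
  p1=F p2=F p3=T p4=F
  p1=F p2=F p3=T p4=T
  p1=T p2=F p3=F p4=T
  p1=T p2=F p3=T p4=T
That's 4 in total.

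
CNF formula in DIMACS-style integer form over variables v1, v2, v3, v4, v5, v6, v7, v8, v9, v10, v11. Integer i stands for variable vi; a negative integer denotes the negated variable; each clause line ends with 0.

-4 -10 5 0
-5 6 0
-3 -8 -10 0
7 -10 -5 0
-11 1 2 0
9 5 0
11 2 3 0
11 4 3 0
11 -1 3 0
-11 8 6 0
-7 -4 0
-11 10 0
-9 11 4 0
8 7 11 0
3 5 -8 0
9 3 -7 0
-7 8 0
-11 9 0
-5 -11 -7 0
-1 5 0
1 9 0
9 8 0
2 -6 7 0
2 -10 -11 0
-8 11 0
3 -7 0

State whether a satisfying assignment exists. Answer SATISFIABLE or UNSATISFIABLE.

v2 occurs only positively in the remaining clauses — set v2 = True.
Branch on v1: take v1 = False.
  then v9 is forced to True.
Set v3 = True and propagate.
The remaining clauses are satisfied by v4 = False, v5 = False, v6 = True, v7 = False, v8 = False, v10 = True, v11 = True.
So v1=0, v2=1, v3=1, v4=0, v5=0, v6=1, v7=0, v8=0, v9=1, v10=1, v11=1 is a satisfying assignment.

SATISFIABLE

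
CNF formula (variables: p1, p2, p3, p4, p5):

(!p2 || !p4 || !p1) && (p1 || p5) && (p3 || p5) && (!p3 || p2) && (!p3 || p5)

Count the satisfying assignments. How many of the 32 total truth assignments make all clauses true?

Case analysis on p3 and p5:
  p3=T, p5=T: remaining (p1,p2,p4) ∈ {(F,T,F); (F,T,T); (T,T,F)} — 3.
  p3=T, p5=F: a clause becomes empty — 0.
  p3=F, p5=T: 7 of the 8 assignments to (p1,p2,p4) work.
  p3=F, p5=F: a clause becomes empty — 0.
Total: 3 + 0 + 7 + 0 = 10.

10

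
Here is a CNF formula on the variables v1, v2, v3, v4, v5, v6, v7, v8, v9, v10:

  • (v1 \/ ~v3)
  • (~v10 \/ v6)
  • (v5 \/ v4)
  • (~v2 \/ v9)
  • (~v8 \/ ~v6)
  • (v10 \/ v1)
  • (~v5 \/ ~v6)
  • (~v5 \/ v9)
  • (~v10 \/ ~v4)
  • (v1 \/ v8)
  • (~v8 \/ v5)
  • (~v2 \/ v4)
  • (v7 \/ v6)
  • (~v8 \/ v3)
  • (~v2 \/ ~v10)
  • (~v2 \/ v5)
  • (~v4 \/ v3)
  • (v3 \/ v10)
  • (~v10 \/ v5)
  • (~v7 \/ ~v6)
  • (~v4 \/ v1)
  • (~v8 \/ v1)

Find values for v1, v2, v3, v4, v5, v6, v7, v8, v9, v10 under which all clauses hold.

v1 = True, v2 = True, v3 = True, v4 = True, v5 = True, v6 = False, v7 = True, v8 = False, v9 = True, v10 = False

Check each clause:
  1. (~v3 \/ v1) — v1 is true.
  2. (~v10 \/ v6) — ~v10 is true.
  3. (v4 \/ v5) — v4 is true.
  4. (~v2 \/ v9) — v9 is true.
  5. (~v8 \/ ~v6) — ~v8 is true.
  6. (v1 \/ v10) — v1 is true.
  7. (~v6 \/ ~v5) — ~v6 is true.
  8. (~v5 \/ v9) — v9 is true.
  9. (~v10 \/ ~v4) — ~v10 is true.
  10. (v8 \/ v1) — v1 is true.
  11. (v5 \/ ~v8) — ~v8 is true.
  12. (~v2 \/ v4) — v4 is true.
  13. (v6 \/ v7) — v7 is true.
  14. (v3 \/ ~v8) — ~v8 is true.
  15. (~v10 \/ ~v2) — ~v10 is true.
  16. (~v2 \/ v5) — v5 is true.
  17. (~v4 \/ v3) — v3 is true.
  18. (v3 \/ v10) — v3 is true.
  19. (~v10 \/ v5) — v5 is true.
  20. (~v7 \/ ~v6) — ~v6 is true.
  21. (~v4 \/ v1) — v1 is true.
  22. (~v8 \/ v1) — ~v8 is true.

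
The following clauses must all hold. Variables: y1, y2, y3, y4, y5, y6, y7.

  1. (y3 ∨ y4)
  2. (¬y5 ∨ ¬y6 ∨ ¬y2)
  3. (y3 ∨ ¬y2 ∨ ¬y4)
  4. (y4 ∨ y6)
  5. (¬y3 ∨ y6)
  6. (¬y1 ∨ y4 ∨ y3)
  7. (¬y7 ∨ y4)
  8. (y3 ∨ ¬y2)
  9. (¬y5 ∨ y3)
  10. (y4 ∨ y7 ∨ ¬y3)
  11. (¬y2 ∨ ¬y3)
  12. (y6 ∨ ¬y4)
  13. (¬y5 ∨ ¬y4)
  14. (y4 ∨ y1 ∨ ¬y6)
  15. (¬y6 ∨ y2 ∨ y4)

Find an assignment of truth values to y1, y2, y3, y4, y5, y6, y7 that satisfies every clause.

y1=F, y2=F, y3=F, y4=T, y5=F, y6=T, y7=F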